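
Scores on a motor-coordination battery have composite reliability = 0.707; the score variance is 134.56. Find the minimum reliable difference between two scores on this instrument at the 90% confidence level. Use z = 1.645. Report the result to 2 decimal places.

SD = √134.56 ≈ 11.60000
SEM = 11.60000 × √(1 − 0.70700) = 11.60000 × √0.29300 ≈ 11.60000 × 0.54129 ≈ 6.27902
SE_diff = SEM × √2 ≈ 6.27902 × 1.41421 ≈ 8.87987
Smallest detectable difference = 1.645×8.87987 ≈ 14.60739

14.61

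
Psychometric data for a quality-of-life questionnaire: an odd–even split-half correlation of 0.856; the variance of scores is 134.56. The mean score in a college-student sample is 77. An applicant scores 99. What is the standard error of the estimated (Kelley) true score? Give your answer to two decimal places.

3.10

SD = √134.56 ≈ 11.600
r_full = 2·0.856 / (1 + 0.856) ≈ 0.922
SE_est = SD × √(r(1 − r)) = 11.600 × √0.072 ≈ 11.600 × 0.268 ≈ 3.103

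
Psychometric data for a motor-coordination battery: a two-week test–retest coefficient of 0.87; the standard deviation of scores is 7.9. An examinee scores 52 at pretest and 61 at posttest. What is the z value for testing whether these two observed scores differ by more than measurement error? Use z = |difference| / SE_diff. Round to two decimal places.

2.23

The standard error of measurement is 7.9000·√(1 − 0.8700) ≈ 7.9000·0.3606 ≈ 2.8484.
Standard error of the difference = 2.8484·√2 ≈ 4.0282
z = |52 − 61| / 4.0282 = 9 / 4.0282 ≈ 2.2342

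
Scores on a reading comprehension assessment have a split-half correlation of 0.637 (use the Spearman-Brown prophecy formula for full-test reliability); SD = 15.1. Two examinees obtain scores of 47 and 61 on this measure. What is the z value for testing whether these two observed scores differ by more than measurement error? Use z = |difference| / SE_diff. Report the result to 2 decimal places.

Full-length reliability (Spearman-Brown) = 2(0.637)/(1+0.637) ≈ 0.778
SEM = 15.100·√(1 − 0.778) ≈ 7.111
Standard error of the difference = 7.111·√2 ≈ 10.056
z = |47 − 61| / 10.056 = 14 / 10.056 ≈ 1.392

1.39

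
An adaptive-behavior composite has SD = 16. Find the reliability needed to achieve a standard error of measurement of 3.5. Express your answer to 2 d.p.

r = 1 − (3.500/16)² ≈ 1 − 0.048 ≈ 0.952

0.95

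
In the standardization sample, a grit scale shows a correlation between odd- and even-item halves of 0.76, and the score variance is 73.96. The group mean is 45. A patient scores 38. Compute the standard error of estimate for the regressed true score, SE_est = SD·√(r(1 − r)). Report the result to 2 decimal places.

σ = 73.96^(1/2) = 8.6000
r_full = 2·0.76 / (1 + 0.76) ≈ 0.8636
SE_est = SD · √(r(1 − r)) = 8.6000 · √0.1178 ≈ 8.6000 · 0.3432 ≈ 2.9513

2.95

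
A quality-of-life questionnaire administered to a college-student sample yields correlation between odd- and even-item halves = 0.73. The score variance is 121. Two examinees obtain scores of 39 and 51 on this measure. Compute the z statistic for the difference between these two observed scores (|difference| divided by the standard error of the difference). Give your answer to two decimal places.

SD = √121 ≈ 11.000
Full-length reliability (Spearman-Brown) = 2(0.73)/(1+0.73) ≈ 0.844
SEM = 11.000 * √(1 − 0.844) = 11.000 * √0.156 ≈ 11.000 * 0.395 ≈ 4.346
SE_diff = SEM * √2 ≈ 4.346 * 1.414 ≈ 6.146
z = 12 / 6.146 ≈ 1.953

1.95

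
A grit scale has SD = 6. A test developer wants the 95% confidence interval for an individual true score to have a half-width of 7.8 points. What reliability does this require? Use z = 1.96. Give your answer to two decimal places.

0.56

Required SEM = 7.8 / 1.96 ≈ 3.9796
r = 1 − (SEM / SD)² = 1 − (3.9796 / 6)² ≈ 1 − 0.4399 ≈ 0.5601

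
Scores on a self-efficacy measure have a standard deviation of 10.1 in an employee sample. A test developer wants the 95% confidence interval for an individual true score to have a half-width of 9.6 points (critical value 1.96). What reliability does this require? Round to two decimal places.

0.76

SEM needed = half-width / z = 9.6/1.96 ≃ 4.8980
r = 1 − (4.8980/10.1)² ≃ 1 − 0.2352 ≃ 0.7648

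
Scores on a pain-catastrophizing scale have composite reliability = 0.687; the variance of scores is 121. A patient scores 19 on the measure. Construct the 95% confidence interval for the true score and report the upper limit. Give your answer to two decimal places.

31.06

SD = √121 ≈ 11.000
SEM = 11.000×√(1 − 0.687) ≈ 6.154
Half-width = 1.96×6.154 ≈ 12.062
Upper limit = 19 + 12.062 ≈ 31.062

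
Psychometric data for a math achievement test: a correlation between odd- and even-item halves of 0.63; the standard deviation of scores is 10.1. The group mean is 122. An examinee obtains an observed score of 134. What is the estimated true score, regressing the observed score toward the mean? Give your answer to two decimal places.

r_full = 2·0.63 / (1 + 0.63) ≈ 0.77301
Estimated true score = 0.77301·134 + (1 − 0.77301)·122 ≈ 131.27607

131.28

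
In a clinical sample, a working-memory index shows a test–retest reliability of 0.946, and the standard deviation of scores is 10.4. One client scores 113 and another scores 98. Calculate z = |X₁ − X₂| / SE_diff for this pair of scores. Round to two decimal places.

The standard error of measurement is 10.4000·√(1 − 0.9460) ≈ 10.4000·0.2324 ≈ 2.4167.
Standard error of the difference = 2.4167·√2 ≈ 3.4178
z = |113 − 98| / 3.4178 = 15 / 3.4178 ≈ 4.3888

4.39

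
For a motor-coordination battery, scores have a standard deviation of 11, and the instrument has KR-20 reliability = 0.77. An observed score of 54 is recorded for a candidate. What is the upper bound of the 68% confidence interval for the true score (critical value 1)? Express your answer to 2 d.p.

59.28

SEM = 11.000*√(1 − 0.770) ≈ 5.275
Half-width = 1*5.275 ≈ 5.275
Upper limit = 54 + 5.275 ≈ 59.275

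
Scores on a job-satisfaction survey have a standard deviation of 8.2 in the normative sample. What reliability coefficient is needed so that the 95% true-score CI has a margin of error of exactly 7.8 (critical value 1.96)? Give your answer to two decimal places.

Required SEM = 7.8 / 1.96 ≃ 3.980
r = 1 − (SEM / SD)² = 1 − (3.980 / 8.2)² ≃ 1 − 0.236 ≃ 0.764

0.76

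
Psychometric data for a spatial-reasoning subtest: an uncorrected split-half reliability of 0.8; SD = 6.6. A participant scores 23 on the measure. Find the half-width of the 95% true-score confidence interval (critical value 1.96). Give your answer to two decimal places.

4.31

r_full = 2·0.8 / (1 + 0.8) ≈ 0.88889
The standard error of measurement is 6.60000·√(1 − 0.88889) ≈ 6.60000·0.33333 ≈ 2.20000.
Half-width = 1.96·2.20000 ≈ 4.31200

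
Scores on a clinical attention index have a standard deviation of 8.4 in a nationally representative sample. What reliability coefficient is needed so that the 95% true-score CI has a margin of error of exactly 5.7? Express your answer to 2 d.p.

Required SEM = 5.7 / 1.96 ≈ 2.9082
Required reliability = 1 − (SEM/SD)² = 1 − 0.1199 ≈ 0.8801

0.88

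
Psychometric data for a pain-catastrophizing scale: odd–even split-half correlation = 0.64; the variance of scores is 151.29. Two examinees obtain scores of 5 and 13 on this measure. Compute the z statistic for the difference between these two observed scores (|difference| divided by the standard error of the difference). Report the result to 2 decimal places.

0.98

SD = √151.29 = 12.300
Full-length reliability (Spearman-Brown) = 2(0.64)/(1+0.64) ≈ 0.780
SEM = 12.300 · √(1 − 0.780) = 12.300 · √0.220 ≈ 12.300 · 0.469 ≈ 5.763
SE_diff = SEM · √2 ≈ 5.763 · 1.414 ≈ 8.150
z = 8 / 8.150 ≈ 0.982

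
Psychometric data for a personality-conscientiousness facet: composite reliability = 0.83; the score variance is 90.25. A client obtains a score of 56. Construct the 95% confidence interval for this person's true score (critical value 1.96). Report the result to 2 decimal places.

SD = √90.25 ≈ 9.500
The standard error of measurement is 9.500×√(1 − 0.830) ≈ 9.500×0.412 ≈ 3.917.
Half-width = 1.96×3.917 ≈ 7.677
95% CI: 56 ± 7.677 = [48.323, 63.677]

[48.32, 63.68]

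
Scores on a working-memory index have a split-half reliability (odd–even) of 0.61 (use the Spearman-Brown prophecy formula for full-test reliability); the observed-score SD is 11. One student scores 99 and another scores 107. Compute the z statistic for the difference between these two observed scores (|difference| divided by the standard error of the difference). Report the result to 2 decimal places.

r_full = 2·0.61 / (1 + 0.61) ≃ 0.7578
SEM = 11.0000 · √(1 − 0.7578) = 11.0000 · √0.2422 ≃ 11.0000 · 0.4922 ≃ 5.4139
SE_diff = √2 · SEM ≃ 7.6564
z = |99 − 107| / 7.6564 = 8 / 7.6564 ≃ 1.0449

1.04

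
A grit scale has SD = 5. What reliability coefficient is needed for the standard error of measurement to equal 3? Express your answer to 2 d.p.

0.64

Required reliability = 1 − (SEM/SD)² = 1 − 0.360 ≈ 0.640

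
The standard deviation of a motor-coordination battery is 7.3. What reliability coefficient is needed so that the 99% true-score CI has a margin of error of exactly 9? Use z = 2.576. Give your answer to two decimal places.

0.77

Required SEM = 9 / 2.576 ≈ 3.49379
r = 1 − (SEM / SD)² = 1 − (3.49379 / 7.3)² ≈ 1 − 0.22906 ≈ 0.77094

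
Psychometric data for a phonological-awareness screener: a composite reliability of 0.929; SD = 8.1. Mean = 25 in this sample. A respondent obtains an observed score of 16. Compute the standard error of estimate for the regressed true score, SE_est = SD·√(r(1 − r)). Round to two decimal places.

SE_est = 8.1000·√[r(1 − r)] ≈ 2.0803

2.08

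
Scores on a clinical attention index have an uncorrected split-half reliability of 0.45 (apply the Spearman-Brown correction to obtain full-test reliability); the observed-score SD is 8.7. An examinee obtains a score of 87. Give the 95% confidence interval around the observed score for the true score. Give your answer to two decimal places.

Full-length reliability (Spearman-Brown) = 2(0.45)/(1+0.45) ≈ 0.6207
SEM = 8.7000 × √(1 − 0.6207) = 8.7000 × √0.3793 ≈ 8.7000 × 0.6159 ≈ 5.3582
Half-width = 1.96×5.3582 ≈ 10.5020
95% CI: 87 ± 10.5020 = [76.4980, 97.5020]

[76.50, 97.50]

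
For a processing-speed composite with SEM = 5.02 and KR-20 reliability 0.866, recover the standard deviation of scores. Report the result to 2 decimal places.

13.71

SD = SEM / √(1 − r) = 5.02 / √0.1340 ≃ 5.02 / 0.3661 ≃ 13.7136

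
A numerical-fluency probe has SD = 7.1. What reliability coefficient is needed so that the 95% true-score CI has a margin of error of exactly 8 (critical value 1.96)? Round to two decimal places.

SEM needed = half-width / z = 8/1.96 ≃ 4.082
r = 1 − (4.082/7.1)² ≃ 1 − 0.330 ≃ 0.670

0.67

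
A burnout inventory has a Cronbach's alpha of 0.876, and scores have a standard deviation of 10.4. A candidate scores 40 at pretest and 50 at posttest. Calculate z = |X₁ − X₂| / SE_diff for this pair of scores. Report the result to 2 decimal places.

1.93

The standard error of measurement is 10.400×√(1 − 0.876) ≈ 10.400×0.352 ≈ 3.662.
Standard error of the difference = 3.662·√2 ≈ 5.179
z = |40 − 50| / 5.179 = 10 / 5.179 ≈ 1.931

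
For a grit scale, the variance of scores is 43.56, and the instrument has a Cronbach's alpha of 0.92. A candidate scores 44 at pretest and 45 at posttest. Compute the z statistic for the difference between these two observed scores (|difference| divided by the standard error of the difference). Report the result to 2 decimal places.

SD = √43.56 ≃ 6.60000
The standard error of measurement is 6.60000×√(1 − 0.92000) ≃ 6.60000×0.28284 ≃ 1.86676.
Standard error of the difference = 1.86676·√2 ≃ 2.64000
z = |44 − 45| / 2.64000 = 1 / 2.64000 ≃ 0.37879

0.38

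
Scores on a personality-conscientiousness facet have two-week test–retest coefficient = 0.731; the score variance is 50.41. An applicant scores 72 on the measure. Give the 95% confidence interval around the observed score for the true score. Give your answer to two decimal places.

σ = 50.41^(1/2) = 7.100
SEM = 7.100 · √(1 − 0.731) = 7.100 · √0.269 ≃ 7.100 · 0.519 ≃ 3.682
Margin = 1.96 · 3.682 ≃ 7.218
95% CI: 72 ± 7.218 = [64.782, 79.218]

[64.78, 79.22]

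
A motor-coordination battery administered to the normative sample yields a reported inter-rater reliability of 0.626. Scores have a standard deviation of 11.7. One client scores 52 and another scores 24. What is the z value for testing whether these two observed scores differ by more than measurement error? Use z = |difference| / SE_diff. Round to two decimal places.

SEM = 11.7000*√(1 − 0.6260) ≃ 7.1552
SE_diff = √2 * SEM ≃ 10.1190
z = |52 − 24| / 10.1190 = 28 / 10.1190 ≃ 2.7671

2.77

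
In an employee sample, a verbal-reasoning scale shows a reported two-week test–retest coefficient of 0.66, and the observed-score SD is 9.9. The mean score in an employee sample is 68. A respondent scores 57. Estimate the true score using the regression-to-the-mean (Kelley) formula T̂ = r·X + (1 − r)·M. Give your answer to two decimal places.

60.74

T̂ = r·X + (1 − r)·M = 0.66000*57 + 0.34000*68 = 37.62000 + 23.12000 ≃ 60.74000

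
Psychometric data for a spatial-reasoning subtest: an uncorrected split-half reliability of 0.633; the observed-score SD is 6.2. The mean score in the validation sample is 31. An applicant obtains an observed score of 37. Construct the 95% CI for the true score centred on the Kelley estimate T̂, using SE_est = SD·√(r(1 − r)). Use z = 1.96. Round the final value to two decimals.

r_full = 2·0.633 / (1 + 0.633) ≈ 0.77526
T̂ = 0.77526(37) + 0.22474(31) ≈ 35.65156
SE_est = SD × √(r(1 − r)) = 6.20000 × √0.17423 ≈ 6.20000 × 0.41741 ≈ 2.58795
CI = 35.65156 ± 1.96 × 2.58795 → [30.57919, 40.72394]

[30.58, 40.72]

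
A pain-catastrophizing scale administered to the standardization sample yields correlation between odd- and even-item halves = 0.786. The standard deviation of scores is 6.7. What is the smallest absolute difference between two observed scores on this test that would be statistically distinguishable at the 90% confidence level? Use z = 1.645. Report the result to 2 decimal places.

r_full = 2·0.786 / (1 + 0.786) ≈ 0.88018
The standard error of measurement is 6.70000*√(1 − 0.88018) ≈ 6.70000*0.34615 ≈ 2.31921.
SE_diff = √2 * SEM ≈ 3.27986
Smallest detectable difference = 1.645*3.27986 ≈ 5.39538

5.40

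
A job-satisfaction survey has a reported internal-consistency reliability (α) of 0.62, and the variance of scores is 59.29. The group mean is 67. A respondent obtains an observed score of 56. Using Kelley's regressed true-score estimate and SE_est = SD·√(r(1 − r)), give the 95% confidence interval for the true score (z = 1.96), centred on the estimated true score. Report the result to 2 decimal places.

[52.85, 67.51]

SD = √59.29 ≈ 7.7000
T̂ = 0.6200(56) + 0.3800(67) ≈ 60.1800
SE_est = 7.7000×√(0.6200×0.3800) ≈ 3.7375
CI = 60.1800 ± 1.96 × 3.7375 → [52.8545, 67.5055]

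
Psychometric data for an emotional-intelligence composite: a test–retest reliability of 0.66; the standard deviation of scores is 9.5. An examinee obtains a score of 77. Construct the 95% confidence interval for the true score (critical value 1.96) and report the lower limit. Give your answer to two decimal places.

66.14

SEM = 9.5000 · √(1 − 0.6600) = 9.5000 · √0.3400 ≃ 9.5000 · 0.5831 ≃ 5.5394
Half-width = 1.96·5.5394 ≃ 10.8572
Lower bound: 77 − 10.8572 = 66.1428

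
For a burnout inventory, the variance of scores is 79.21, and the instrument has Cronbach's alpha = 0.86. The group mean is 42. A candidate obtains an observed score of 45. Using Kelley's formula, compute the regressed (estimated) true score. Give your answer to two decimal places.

44.58

Estimated true score = 0.860*45 + (1 − 0.860)*42 ≈ 44.580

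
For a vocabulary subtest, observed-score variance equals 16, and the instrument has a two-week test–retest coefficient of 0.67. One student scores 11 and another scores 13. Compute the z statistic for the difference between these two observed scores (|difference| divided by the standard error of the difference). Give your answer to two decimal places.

0.62

SD = √16 = 4.00000
SEM = 4.00000 × √(1 − 0.67000) = 4.00000 × √0.33000 ≈ 4.00000 × 0.57446 ≈ 2.29783
SE_diff = √2 × SEM ≈ 3.24962
z = |11 − 13| / 3.24962 = 2 / 3.24962 ≈ 0.61546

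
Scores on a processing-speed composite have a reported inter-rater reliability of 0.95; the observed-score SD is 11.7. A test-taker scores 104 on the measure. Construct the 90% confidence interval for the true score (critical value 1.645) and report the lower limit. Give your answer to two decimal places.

99.70

SEM = 11.7000×√(1 − 0.9500) ≈ 2.6162
Half-width = 1.645×2.6162 ≈ 4.3036
Lower bound: 104 − 4.3036 = 99.6964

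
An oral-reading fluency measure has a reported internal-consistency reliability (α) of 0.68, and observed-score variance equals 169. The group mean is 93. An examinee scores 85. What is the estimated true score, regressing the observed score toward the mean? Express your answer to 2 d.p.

T̂ = 0.68000(85) + 0.32000(93) ≈ 87.56000

87.56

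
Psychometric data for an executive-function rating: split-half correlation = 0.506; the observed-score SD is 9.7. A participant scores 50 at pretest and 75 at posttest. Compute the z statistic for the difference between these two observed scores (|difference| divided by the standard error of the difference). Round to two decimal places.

Full-length reliability (Spearman-Brown) = 2(0.506)/(1+0.506) ≈ 0.672
SEM = 9.700*√(1 − 0.672) ≈ 5.555
Standard error of the difference = 5.555·√2 ≈ 7.857
z = |50 − 75| / 7.857 = 25 / 7.857 ≈ 3.182

3.18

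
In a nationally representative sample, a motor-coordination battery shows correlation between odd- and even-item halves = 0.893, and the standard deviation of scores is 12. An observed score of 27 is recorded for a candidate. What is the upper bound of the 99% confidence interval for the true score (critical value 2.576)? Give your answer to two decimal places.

34.35

Full-length reliability (Spearman-Brown) = 2(0.893)/(1+0.893) ≈ 0.9435
SEM = 12.0000 × √(1 − 0.9435) = 12.0000 × √0.0565 ≈ 12.0000 × 0.2377 ≈ 2.8530
Half-width = 2.576×2.8530 ≈ 7.3493
Upper limit = 27 + 7.3493 ≈ 34.3493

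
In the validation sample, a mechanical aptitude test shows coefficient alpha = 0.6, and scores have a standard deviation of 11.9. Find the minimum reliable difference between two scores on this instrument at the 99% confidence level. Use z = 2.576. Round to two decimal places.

The standard error of measurement is 11.9000×√(1 − 0.6000) ≈ 11.9000×0.6325 ≈ 7.5262.
SE_diff = SEM × √2 ≈ 7.5262 × 1.4142 ≈ 10.6437
Minimum reliable difference = 2.576 × SE_diff ≈ 2.576 × 10.6437 ≈ 27.4181

27.42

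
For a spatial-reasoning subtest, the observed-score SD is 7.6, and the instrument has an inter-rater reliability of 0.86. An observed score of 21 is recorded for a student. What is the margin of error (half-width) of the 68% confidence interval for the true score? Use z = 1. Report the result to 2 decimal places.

2.84

The standard error of measurement is 7.6000×√(1 − 0.8600) ≈ 7.6000×0.3742 ≈ 2.8437.
Margin = 1 × 2.8437 ≈ 2.8437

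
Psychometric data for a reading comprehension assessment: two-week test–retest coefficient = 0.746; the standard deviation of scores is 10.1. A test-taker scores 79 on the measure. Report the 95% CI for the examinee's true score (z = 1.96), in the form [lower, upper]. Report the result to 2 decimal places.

[69.02, 88.98]

The standard error of measurement is 10.100*√(1 − 0.746) ≃ 10.100*0.504 ≃ 5.090.
1.96 * SEM ≃ 9.977
Interval: (69.023, 88.977)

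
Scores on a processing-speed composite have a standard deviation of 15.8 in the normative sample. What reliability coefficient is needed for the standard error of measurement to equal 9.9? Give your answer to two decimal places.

0.61

r = 1 − (SEM / SD)² = 1 − (9.9000 / 15.8)² ≈ 1 − 0.3926 ≈ 0.6074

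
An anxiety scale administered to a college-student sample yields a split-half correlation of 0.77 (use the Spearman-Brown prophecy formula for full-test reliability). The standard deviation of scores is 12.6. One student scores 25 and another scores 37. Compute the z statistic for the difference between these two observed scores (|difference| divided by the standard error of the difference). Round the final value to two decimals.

Spearman-Brown: r = 2(0.77) / (1 + 0.77) = 1.540 / 1.770 ≈ 0.870
SEM = 12.600 × √(1 − 0.870) = 12.600 × √0.130 ≈ 12.600 × 0.360 ≈ 4.542
Standard error of the difference = 4.542·√2 ≈ 6.423
z = 12 / 6.423 ≈ 1.868

1.87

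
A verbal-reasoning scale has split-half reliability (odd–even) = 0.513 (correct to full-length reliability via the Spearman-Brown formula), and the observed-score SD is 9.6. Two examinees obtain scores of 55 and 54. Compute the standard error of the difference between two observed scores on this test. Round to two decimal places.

7.70

r_full = 2·0.513 / (1 + 0.513) ≈ 0.6781
SEM = 9.6000 × √(1 − 0.6781) = 9.6000 × √0.3219 ≈ 9.6000 × 0.5673 ≈ 5.4465
SE_diff = √2 × SEM ≈ 7.7025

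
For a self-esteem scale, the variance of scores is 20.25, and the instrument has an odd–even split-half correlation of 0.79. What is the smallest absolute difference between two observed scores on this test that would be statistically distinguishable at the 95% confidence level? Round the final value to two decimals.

4.27

SD = √20.25 = 4.5000
Full-length reliability (Spearman-Brown) = 2(0.79)/(1+0.79) ≈ 0.8827
The standard error of measurement is 4.5000·√(1 − 0.8827) ≈ 4.5000·0.3425 ≈ 1.5413.
SE_diff = √2 · SEM ≈ 2.1798
Minimum reliable difference = 1.96 · SE_diff ≈ 1.96 · 2.1798 ≈ 4.2723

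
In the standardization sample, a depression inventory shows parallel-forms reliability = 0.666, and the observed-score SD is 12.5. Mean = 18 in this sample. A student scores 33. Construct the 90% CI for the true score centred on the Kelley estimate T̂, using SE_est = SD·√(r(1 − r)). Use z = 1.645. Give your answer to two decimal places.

[18.29, 37.69]

T̂ = r·X + (1 − r)·M = 0.666*33 + 0.334*18 = 21.978 + 6.012 ≈ 27.990
SE_est = SD * √(r(1 − r)) = 12.500 * √0.222 ≈ 12.500 * 0.472 ≈ 5.895
90% CI: 27.990 ± 9.698 ≈ (18.292, 37.688)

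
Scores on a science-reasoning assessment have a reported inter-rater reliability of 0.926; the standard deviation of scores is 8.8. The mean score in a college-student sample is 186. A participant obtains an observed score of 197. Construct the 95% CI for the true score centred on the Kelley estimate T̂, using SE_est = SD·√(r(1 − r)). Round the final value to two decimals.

Estimated true score = 0.926·197 + (1 − 0.926)·186 ≈ 196.186
SE_est = SD · √(r(1 − r)) = 8.800 · √0.069 ≈ 8.800 · 0.262 ≈ 2.304
CI = 196.186 ± 1.96 · 2.304 → [191.671, 200.701]

[191.67, 200.70]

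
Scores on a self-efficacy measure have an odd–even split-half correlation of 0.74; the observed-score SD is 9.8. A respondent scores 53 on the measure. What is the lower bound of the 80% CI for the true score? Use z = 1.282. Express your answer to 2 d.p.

r_full = 2·0.74 / (1 + 0.74) ≈ 0.851
SEM = 9.800×√(1 − 0.851) ≈ 3.788
Half-width = 1.282×3.788 ≈ 4.857
Lower limit = 53 − 4.857 ≈ 48.143

48.14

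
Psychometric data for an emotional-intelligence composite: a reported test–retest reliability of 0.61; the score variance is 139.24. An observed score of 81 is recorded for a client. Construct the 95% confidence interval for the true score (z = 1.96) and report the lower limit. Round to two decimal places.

SD = √139.24 = 11.800
SEM = 11.800 · √(1 − 0.610) = 11.800 · √0.390 ≈ 11.800 · 0.624 ≈ 7.369
1.96 · SEM ≈ 14.443
Lower limit = 81 − 14.443 ≈ 66.557

66.56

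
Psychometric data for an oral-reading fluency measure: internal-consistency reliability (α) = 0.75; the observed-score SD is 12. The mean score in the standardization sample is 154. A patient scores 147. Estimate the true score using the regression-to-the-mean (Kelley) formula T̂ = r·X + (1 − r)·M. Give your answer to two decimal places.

T̂ = 0.75000(147) + 0.25000(154) ≃ 148.75000

148.75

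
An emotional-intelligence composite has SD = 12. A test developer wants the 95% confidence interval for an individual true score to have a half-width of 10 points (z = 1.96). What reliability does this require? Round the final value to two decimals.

0.82

Required SEM = 10 / 1.96 ≈ 5.1020
Required reliability = 1 − (SEM/SD)² = 1 − 0.1808 ≈ 0.8192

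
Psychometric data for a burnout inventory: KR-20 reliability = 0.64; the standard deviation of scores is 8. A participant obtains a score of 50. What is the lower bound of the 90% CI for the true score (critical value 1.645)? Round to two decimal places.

42.10

SEM = 8.00000×√(1 − 0.64000) ≈ 4.80000
Margin = 1.645 × 4.80000 ≈ 7.89600
Lower bound: 50 − 7.89600 = 42.10400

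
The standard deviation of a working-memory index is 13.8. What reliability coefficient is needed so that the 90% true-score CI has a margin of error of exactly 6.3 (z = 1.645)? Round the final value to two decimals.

0.92

SEM needed = half-width / z = 6.3/1.645 ≈ 3.8298
r = 1 − (SEM / SD)² = 1 − (3.8298 / 13.8)² ≈ 1 − 0.0770 ≈ 0.9230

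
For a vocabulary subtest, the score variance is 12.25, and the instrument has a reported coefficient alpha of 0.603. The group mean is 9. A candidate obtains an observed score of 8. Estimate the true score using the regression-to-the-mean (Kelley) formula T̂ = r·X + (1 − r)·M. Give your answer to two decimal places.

8.40

Estimated true score = 0.603×8 + (1 − 0.603)×9 ≈ 8.397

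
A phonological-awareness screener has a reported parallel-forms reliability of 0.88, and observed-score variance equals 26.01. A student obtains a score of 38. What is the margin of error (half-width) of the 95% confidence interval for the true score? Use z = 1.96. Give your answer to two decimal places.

3.46

SD = √26.01 = 5.1000
SEM = 5.1000 × √(1 − 0.8800) = 5.1000 × √0.1200 ≃ 5.1000 × 0.3464 ≃ 1.7667
1.96 × SEM ≃ 3.4627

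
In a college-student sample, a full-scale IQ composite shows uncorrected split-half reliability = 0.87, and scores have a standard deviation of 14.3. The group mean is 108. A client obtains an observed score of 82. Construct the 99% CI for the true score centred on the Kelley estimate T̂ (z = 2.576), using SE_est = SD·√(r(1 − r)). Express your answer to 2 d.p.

Full-length reliability (Spearman-Brown) = 2(0.87)/(1+0.87) ≃ 0.930
T̂ = 0.930(82) + 0.070(108) ≃ 83.807
SE_est = SD × √(r(1 − r)) = 14.300 × √0.065 ≃ 14.300 × 0.254 ≃ 3.637
99% CI: 83.807 ± 9.369 ≃ (74.439, 93.176)

[74.44, 93.18]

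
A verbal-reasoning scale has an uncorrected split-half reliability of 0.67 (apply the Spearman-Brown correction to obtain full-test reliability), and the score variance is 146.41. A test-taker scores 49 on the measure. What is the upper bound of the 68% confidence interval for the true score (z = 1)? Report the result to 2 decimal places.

54.38

SD = √146.41 ≃ 12.10000
Spearman-Brown: r = 2(0.67) / (1 + 0.67) = 1.34000 / 1.67000 ≃ 0.80240
SEM = 12.10000×√(1 − 0.80240) ≃ 5.37878
1 × SEM ≃ 5.37878
Upper bound: 49 + 5.37878 = 54.37878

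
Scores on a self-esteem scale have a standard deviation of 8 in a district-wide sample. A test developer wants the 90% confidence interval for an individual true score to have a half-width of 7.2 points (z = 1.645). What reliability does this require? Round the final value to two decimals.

Required SEM = 7.2 / 1.645 ≃ 4.377
r = 1 − (SEM / SD)² = 1 − (4.377 / 8)² ≃ 1 − 0.299 ≃ 0.701

0.70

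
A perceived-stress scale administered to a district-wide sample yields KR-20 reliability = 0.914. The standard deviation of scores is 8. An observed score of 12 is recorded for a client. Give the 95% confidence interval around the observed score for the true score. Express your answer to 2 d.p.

[7.40, 16.60]

SEM = 8.0000×√(1 − 0.9140) ≈ 2.3461
1.96 × SEM ≈ 4.5983
CI = 12 ± 4.5983 → [7.4017, 16.5983]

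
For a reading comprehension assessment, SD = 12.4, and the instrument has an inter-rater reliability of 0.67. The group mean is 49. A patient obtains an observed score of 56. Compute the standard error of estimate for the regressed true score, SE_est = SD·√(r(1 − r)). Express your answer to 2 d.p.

5.83

SE_est = SD × √(r(1 − r)) = 12.40000 × √0.22110 ≈ 12.40000 × 0.47021 ≈ 5.83064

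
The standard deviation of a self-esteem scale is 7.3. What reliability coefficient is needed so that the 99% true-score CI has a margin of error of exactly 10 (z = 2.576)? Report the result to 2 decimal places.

0.72

Required SEM = 10 / 2.576 ≈ 3.882
r = 1 − (3.882/7.3)² ≈ 1 − 0.283 ≈ 0.717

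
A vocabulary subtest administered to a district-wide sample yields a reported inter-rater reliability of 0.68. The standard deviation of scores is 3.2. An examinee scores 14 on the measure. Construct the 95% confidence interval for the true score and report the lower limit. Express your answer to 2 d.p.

SEM = 3.2000 * √(1 − 0.6800) = 3.2000 * √0.3200 ≈ 3.2000 * 0.5657 ≈ 1.8102
Half-width = 1.96*1.8102 ≈ 3.5480
Lower limit = 14 − 3.5480 ≈ 10.4520

10.45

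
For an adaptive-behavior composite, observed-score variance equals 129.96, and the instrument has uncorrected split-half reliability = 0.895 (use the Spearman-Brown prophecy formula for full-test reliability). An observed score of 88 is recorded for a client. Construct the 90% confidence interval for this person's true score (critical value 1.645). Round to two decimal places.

SD = √129.96 ≈ 11.4000
r_full = 2·0.895 / (1 + 0.895) ≈ 0.9446
The standard error of measurement is 11.4000*√(1 − 0.9446) ≈ 11.4000*0.2354 ≈ 2.6835.
Margin = 1.645 * 2.6835 ≈ 4.4143
CI = 88 ± 4.4143 → [83.5857, 92.4143]

[83.59, 92.41]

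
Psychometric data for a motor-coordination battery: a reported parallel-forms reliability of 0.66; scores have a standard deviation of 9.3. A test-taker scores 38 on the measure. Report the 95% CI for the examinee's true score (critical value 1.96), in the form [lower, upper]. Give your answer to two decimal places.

[27.37, 48.63]

SEM = 9.300 · √(1 − 0.660) = 9.300 · √0.340 ≈ 9.300 · 0.583 ≈ 5.423
1.96 · SEM ≈ 10.629
Interval: (27.371, 48.629)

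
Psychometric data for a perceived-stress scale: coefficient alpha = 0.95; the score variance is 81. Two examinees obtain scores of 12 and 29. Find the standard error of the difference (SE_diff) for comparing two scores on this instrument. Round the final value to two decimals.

SD = √81 ≈ 9.000
SEM = 9.000 * √(1 − 0.950) = 9.000 * √0.050 ≈ 9.000 * 0.224 ≈ 2.012
SE_diff = SEM * √2 ≈ 2.012 * 1.414 ≈ 2.846

2.85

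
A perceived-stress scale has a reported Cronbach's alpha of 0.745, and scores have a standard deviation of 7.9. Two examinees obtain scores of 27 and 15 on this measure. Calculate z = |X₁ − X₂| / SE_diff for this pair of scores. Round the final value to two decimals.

SEM = 7.90000 * √(1 − 0.74500) = 7.90000 * √0.25500 ≈ 7.90000 * 0.50498 ≈ 3.98930
SE_diff = SEM * √2 ≈ 3.98930 * 1.41421 ≈ 5.64173
z = 12 / 5.64173 ≈ 2.12701

2.13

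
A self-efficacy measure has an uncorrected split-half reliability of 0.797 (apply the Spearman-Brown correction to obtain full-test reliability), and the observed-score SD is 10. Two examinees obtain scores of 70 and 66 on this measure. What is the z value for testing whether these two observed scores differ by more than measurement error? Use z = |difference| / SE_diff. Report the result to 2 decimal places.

0.84

Spearman-Brown: r = 2(0.797) / (1 + 0.797) = 1.5940 / 1.7970 ≈ 0.8870
The standard error of measurement is 10.0000·√(1 − 0.8870) ≈ 10.0000·0.3361 ≈ 3.3610.
Standard error of the difference = 3.3610·√2 ≈ 4.7532
z = 4 / 4.7532 ≈ 0.8415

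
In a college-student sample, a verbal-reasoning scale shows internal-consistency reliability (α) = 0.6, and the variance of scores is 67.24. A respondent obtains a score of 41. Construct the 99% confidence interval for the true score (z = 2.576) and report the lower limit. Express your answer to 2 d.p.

σ = 67.24^(1/2) = 8.2000
SEM = 8.2000·√(1 − 0.6000) ≈ 5.1861
Margin = 2.576 · 5.1861 ≈ 13.3595
Lower bound: 41 − 13.3595 = 27.6405

27.64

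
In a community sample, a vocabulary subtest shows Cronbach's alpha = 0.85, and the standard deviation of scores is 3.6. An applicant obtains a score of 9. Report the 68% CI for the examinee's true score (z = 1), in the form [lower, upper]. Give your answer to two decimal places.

[7.61, 10.39]

The standard error of measurement is 3.6000·√(1 − 0.8500) ≈ 3.6000·0.3873 ≈ 1.3943.
Margin = 1 · 1.3943 ≈ 1.3943
Interval: (7.6057, 10.3943)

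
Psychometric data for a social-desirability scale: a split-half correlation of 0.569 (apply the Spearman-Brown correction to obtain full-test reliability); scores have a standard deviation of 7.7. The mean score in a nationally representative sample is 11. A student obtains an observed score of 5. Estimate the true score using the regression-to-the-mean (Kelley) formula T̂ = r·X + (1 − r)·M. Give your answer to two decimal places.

6.65

r_full = 2·0.569 / (1 + 0.569) ≈ 0.7253
T̂ = 0.7253(5) + 0.2747(11) ≈ 6.6482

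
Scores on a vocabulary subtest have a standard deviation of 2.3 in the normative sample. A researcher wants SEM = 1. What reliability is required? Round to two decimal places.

r = 1 − (1.0000/2.3)² ≈ 1 − 0.1890 ≈ 0.8110

0.81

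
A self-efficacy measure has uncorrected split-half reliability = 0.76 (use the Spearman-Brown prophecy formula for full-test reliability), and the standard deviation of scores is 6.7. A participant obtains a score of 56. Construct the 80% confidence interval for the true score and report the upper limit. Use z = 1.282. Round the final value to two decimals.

59.17

Full-length reliability (Spearman-Brown) = 2(0.76)/(1+0.76) ≈ 0.864
SEM = 6.700 · √(1 − 0.864) = 6.700 · √0.136 ≈ 6.700 · 0.369 ≈ 2.474
Half-width = 1.282·2.474 ≈ 3.172
Upper limit = 56 + 3.172 ≈ 59.172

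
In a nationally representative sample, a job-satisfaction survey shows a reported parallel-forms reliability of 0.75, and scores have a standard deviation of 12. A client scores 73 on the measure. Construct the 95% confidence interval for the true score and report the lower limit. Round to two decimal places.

61.24

The standard error of measurement is 12.000×√(1 − 0.750) ≈ 12.000×0.500 ≈ 6.000.
1.96 × SEM ≈ 11.760
Lower bound: 73 − 11.760 = 61.240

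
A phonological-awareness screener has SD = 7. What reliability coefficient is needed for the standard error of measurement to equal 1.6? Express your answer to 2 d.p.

Required reliability = 1 − (SEM/SD)² = 1 − 0.05224 ≈ 0.94776

0.95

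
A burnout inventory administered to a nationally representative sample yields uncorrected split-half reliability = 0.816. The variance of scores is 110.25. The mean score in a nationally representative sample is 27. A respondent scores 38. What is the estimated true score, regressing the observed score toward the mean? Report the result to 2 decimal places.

r_full = 2·0.816 / (1 + 0.816) ≈ 0.89868
T̂ = r·X + (1 − r)·M = 0.89868×38 + 0.10132×27 ≈ 34.14978 + 2.73568 ≈ 36.88546

36.89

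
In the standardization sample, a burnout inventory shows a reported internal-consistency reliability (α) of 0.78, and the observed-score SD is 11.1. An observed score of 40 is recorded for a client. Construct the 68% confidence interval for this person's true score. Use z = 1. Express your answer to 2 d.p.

[34.79, 45.21]

The standard error of measurement is 11.10000*√(1 − 0.78000) ≈ 11.10000*0.46904 ≈ 5.20636.
Half-width = 1*5.20636 ≈ 5.20636
68% CI: 40 ± 5.20636 = [34.79364, 45.20636]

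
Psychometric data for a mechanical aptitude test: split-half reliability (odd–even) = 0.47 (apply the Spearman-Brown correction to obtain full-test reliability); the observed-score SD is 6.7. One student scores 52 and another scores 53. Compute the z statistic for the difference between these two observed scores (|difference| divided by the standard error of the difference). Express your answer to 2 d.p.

0.18

Spearman-Brown: r = 2(0.47) / (1 + 0.47) = 0.94000 / 1.47000 ≈ 0.63946
SEM = 6.70000 * √(1 − 0.63946) = 6.70000 * √0.36054 ≈ 6.70000 * 0.60045 ≈ 4.02304
SE_diff = √2 * SEM ≈ 5.68943
z = 1 / 5.68943 ≈ 0.17576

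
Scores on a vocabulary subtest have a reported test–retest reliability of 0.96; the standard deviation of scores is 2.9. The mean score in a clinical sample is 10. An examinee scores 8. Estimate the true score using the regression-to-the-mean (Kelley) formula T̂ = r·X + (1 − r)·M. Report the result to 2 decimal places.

8.08

T̂ = 0.9600(8) + 0.0400(10) ≈ 8.0800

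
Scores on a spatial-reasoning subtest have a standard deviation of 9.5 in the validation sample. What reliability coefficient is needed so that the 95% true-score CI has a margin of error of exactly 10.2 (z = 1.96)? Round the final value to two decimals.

0.70

SEM needed = half-width / z = 10.2/1.96 ≃ 5.20408
Required reliability = 1 − (SEM/SD)² = 1 − 0.30008 ≃ 0.69992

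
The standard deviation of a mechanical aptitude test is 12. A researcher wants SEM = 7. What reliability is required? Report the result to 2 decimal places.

0.66

r = 1 − (7.000/12)² ≈ 1 − 0.340 ≈ 0.660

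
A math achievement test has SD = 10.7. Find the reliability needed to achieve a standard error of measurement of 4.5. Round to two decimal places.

0.82

r = 1 − (SEM / SD)² = 1 − (4.50000 / 10.7)² ≃ 1 − 0.17687 ≃ 0.82313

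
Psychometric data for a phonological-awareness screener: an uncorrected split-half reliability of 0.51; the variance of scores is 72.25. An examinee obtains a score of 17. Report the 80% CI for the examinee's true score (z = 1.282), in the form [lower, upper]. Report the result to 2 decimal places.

[10.79, 23.21]

σ = 72.25^(1/2) = 8.50000
Spearman-Brown: r = 2(0.51) / (1 + 0.51) = 1.02000 / 1.51000 ≈ 0.67550
SEM = 8.50000 × √(1 − 0.67550) = 8.50000 × √0.32450 ≈ 8.50000 × 0.56965 ≈ 4.84204
1.282 × SEM ≈ 6.20750
80% CI: 17 ± 6.20750 = [10.79250, 23.20750]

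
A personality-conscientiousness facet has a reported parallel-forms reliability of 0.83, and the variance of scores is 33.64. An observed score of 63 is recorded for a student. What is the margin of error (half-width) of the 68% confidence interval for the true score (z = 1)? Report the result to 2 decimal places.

SD = √33.64 = 5.8000
SEM = 5.8000×√(1 − 0.8300) ≃ 2.3914
1 × SEM ≃ 2.3914

2.39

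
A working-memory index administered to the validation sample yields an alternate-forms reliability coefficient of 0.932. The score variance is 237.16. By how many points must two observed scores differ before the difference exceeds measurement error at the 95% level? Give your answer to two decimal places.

SD = √237.16 ≈ 15.40000
SEM = 15.40000 · √(1 − 0.93200) = 15.40000 · √0.06800 ≈ 15.40000 · 0.26077 ≈ 4.01583
Standard error of the difference = 4.01583·√2 ≈ 5.67924
Minimum reliable difference = 1.96 · SE_diff ≈ 1.96 · 5.67924 ≈ 11.13131

11.13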